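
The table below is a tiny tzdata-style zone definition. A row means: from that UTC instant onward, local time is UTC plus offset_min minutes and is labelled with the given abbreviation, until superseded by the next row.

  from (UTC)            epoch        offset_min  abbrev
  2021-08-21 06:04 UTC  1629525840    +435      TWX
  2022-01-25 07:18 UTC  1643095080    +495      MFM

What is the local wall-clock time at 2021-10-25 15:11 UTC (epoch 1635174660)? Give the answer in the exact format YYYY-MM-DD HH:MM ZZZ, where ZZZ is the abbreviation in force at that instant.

2021-10-25 22:26 TWX

Query: 2021-10-25 15:11 UTC
Rule 1/2 (TWX, +07:15): 2021-08-21 06:04 UTC ≤ query < 2022-01-25 07:18 UTC
15·60 + 11 + 435 = 1346 min
1346 = 0·1440 + 1346; 1346 = 22·60 + 26 → 22:26, same day
→ 2021-10-25 22:26 TWX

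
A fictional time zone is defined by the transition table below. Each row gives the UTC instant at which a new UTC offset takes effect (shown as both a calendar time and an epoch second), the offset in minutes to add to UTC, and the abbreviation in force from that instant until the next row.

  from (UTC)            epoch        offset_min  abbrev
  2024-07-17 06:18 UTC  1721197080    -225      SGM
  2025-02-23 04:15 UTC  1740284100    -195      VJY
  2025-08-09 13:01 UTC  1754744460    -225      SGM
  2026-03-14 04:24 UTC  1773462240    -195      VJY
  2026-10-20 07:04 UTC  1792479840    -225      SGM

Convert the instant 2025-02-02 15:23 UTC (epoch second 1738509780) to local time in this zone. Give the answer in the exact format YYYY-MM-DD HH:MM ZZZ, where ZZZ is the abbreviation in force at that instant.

2025-02-02 11:38 SGM

Query: 2025-02-02 15:23 UTC
Rule 1/5 (SGM, -03:45): 2024-07-17 06:18 UTC ≤ query < 2025-02-23 04:15 UTC
15·60 + 23 - 225 = 698 min
698 = 0·1440 + 698; 698 = 11·60 + 38 → 11:38, same day
→ 2025-02-02 11:38 SGM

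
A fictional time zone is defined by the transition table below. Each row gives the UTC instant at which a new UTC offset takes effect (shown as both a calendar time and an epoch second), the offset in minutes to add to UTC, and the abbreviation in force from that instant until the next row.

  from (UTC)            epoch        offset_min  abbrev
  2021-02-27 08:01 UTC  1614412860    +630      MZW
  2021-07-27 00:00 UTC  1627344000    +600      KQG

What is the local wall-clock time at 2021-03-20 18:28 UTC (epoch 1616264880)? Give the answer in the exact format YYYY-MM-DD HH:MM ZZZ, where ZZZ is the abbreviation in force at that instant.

Query: 2021-03-20 18:28 UTC
Rule 1/2 (MZW, +10:30): 2021-02-27 08:01 UTC ≤ query < 2021-07-27 00:00 UTC
18·60 + 28 + 630 = 1738 min
1738 = 1·1440 + 298; 298 = 4·60 + 58 → 04:58, 2021-03-20 + 1 day = 2021-03-21
→ 2021-03-21 04:58 MZW

2021-03-21 04:58 MZW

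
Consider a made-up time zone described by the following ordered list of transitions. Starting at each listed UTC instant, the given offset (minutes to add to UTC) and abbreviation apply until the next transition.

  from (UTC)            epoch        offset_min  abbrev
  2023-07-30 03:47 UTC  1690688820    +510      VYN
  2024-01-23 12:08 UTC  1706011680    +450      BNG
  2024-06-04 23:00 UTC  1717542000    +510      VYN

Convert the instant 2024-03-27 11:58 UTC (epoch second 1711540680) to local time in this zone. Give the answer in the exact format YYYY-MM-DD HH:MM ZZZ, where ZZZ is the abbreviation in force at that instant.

Query: 2024-03-27 11:58 UTC
Rule 2/3 (BNG, +07:30): 2024-01-23 12:08 UTC ≤ query < 2024-06-04 23:00 UTC
11·60 + 58 + 450 = 1168 min
1168 = 0·1440 + 1168; 1168 = 19·60 + 28 → 19:28, same day
→ 2024-03-27 19:28 BNG

2024-03-27 19:28 BNG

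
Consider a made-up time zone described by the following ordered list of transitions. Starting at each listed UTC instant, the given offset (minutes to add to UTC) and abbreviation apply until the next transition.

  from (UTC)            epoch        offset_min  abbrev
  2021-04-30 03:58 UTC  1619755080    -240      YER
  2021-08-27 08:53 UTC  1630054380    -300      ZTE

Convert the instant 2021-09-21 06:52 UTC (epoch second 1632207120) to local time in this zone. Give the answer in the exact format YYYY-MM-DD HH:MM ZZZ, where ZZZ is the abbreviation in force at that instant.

Query: 2021-09-21 06:52 UTC
Rule 2/2 (ZTE, -05:00): 2021-08-27 08:53 UTC ≤ query < +∞
6·60 + 52 - 300 = 112 min
112 = 0·1440 + 112; 112 = 1·60 + 52 → 01:52, same day
→ 2021-09-21 01:52 ZTE

2021-09-21 01:52 ZTE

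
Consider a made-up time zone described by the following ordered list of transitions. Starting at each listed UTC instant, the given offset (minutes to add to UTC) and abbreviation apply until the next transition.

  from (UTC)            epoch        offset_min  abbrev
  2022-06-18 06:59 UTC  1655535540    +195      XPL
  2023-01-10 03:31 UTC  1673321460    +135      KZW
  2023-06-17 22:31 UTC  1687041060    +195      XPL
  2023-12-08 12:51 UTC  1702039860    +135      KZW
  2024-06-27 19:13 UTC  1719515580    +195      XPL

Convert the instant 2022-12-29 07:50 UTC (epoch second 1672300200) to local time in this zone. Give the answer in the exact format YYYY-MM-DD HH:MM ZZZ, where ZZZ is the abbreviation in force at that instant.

2022-12-29 11:05 XPL

Query: 2022-12-29 07:50 UTC
Rule 1/5 (XPL, +03:15): 2022-06-18 06:59 UTC ≤ query < 2023-01-10 03:31 UTC
7·60 + 50 + 195 = 665 min
665 = 0·1440 + 665; 665 = 11·60 + 5 → 11:05, same day
→ 2022-12-29 11:05 XPL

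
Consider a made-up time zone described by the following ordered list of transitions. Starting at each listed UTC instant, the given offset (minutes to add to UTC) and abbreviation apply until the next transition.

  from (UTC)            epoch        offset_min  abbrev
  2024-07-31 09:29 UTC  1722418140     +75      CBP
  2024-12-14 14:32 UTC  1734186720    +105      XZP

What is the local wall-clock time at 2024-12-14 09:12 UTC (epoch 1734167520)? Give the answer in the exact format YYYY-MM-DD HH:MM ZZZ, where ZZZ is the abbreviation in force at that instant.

2024-12-14 10:27 CBP

Query: 2024-12-14 09:12 UTC
Rule 1/2 (CBP, +01:15): 2024-07-31 09:29 UTC ≤ query < 2024-12-14 14:32 UTC
9·60 + 12 + 75 = 627 min
627 = 0·1440 + 627; 627 = 10·60 + 27 → 10:27, same day
→ 2024-12-14 10:27 CBP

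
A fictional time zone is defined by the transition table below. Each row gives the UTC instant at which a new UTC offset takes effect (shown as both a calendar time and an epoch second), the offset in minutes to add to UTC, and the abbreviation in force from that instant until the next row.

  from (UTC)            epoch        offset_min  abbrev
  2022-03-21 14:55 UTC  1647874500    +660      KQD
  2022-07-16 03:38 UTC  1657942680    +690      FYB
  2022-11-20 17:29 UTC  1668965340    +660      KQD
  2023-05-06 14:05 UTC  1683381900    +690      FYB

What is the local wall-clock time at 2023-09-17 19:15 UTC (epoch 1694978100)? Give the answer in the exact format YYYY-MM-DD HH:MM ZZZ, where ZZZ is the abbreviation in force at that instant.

2023-09-18 06:45 FYB

Query: 2023-09-17 19:15 UTC
Rule 4/4 (FYB, +11:30): 2023-05-06 14:05 UTC ≤ query < +∞
19·60 + 15 + 690 = 1845 min
1845 = 1·1440 + 405; 405 = 6·60 + 45 → 06:45, 2023-09-17 + 1 day = 2023-09-18
→ 2023-09-18 06:45 FYB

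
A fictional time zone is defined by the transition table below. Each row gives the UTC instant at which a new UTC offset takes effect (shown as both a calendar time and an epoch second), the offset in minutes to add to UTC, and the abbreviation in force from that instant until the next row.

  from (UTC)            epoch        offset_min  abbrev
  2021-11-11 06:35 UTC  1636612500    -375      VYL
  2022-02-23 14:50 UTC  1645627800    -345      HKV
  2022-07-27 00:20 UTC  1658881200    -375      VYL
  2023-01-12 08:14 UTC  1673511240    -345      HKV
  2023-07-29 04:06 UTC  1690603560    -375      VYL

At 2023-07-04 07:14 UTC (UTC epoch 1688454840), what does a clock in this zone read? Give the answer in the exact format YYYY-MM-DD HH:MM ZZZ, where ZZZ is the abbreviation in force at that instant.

2023-07-04 01:29 HKV

Query: 2023-07-04 07:14 UTC
Rule 4/5 (HKV, -05:45): 2023-01-12 08:14 UTC ≤ query < 2023-07-29 04:06 UTC
7·60 + 14 - 345 = 89 min
89 = 0·1440 + 89; 89 = 1·60 + 29 → 01:29, same day
→ 2023-07-04 01:29 HKV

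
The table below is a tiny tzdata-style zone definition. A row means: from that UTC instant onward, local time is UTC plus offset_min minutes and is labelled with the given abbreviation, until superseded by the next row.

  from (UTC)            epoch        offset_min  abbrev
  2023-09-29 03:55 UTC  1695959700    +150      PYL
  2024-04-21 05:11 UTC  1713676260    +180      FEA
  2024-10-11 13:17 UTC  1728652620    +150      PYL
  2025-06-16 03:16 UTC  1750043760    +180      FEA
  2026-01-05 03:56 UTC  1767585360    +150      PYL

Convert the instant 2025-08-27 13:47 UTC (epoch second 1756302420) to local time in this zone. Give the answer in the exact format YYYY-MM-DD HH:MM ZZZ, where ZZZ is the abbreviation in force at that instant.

2025-08-27 16:47 FEA

Query: 2025-08-27 13:47 UTC
Rule 4/5 (FEA, +03:00): 2025-06-16 03:16 UTC ≤ query < 2026-01-05 03:56 UTC
13·60 + 47 + 180 = 1007 min
1007 = 0·1440 + 1007; 1007 = 16·60 + 47 → 16:47, same day
→ 2025-08-27 16:47 FEA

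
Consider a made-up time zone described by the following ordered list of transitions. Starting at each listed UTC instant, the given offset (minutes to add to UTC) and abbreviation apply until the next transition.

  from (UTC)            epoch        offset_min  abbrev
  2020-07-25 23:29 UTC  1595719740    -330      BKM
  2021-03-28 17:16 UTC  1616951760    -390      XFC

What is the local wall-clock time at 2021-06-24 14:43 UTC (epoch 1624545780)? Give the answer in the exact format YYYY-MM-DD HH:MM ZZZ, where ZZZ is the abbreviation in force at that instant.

Query: 2021-06-24 14:43 UTC
Rule 2/2 (XFC, -06:30): 2021-03-28 17:16 UTC ≤ query < +∞
14·60 + 43 - 390 = 493 min
493 = 0·1440 + 493; 493 = 8·60 + 13 → 08:13, same day
→ 2021-06-24 08:13 XFC

2021-06-24 08:13 XFC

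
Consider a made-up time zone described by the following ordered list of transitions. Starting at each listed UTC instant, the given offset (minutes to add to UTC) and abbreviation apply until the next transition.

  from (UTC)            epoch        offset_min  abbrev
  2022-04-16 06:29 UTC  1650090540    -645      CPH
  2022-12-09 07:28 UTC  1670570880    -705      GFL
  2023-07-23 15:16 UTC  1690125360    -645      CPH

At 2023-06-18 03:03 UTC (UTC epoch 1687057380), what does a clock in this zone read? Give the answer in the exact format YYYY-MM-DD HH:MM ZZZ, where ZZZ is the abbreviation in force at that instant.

2023-06-17 15:18 GFL

Query: 2023-06-18 03:03 UTC
Rule 2/3 (GFL, -11:45): 2022-12-09 07:28 UTC ≤ query < 2023-07-23 15:16 UTC
3·60 + 3 - 705 = -522 min
-522 = -1·1440 + 918; 918 = 15·60 + 18 → 15:18, 2023-06-18 - 1 day = 2023-06-17
→ 2023-06-17 15:18 GFL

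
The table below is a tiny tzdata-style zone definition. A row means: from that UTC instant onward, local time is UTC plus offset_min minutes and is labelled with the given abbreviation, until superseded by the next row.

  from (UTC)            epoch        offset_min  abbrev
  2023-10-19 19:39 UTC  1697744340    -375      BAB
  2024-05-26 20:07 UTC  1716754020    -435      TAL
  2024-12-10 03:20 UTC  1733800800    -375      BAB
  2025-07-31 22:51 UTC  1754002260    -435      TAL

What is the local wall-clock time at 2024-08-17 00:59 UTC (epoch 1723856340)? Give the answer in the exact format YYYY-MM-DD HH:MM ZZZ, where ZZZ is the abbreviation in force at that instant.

Query: 2024-08-17 00:59 UTC
Rule 2/4 (TAL, -07:15): 2024-05-26 20:07 UTC ≤ query < 2024-12-10 03:20 UTC
0·60 + 59 - 435 = -376 min
-376 = -1·1440 + 1064; 1064 = 17·60 + 44 → 17:44, 2024-08-17 - 1 day = 2024-08-16
→ 2024-08-16 17:44 TAL

2024-08-16 17:44 TAL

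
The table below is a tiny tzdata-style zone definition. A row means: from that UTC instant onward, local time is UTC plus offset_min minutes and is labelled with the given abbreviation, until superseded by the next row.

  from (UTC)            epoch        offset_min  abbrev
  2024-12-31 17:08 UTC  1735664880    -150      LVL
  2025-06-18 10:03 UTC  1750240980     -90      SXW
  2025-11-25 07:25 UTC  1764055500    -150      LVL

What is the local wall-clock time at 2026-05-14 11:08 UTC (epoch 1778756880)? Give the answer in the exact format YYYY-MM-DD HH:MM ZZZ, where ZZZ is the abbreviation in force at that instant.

Query: 2026-05-14 11:08 UTC
Rule 3/3 (LVL, -02:30): 2025-11-25 07:25 UTC ≤ query < +∞
11·60 + 8 - 150 = 518 min
518 = 0·1440 + 518; 518 = 8·60 + 38 → 08:38, same day
→ 2026-05-14 08:38 LVL

2026-05-14 08:38 LVL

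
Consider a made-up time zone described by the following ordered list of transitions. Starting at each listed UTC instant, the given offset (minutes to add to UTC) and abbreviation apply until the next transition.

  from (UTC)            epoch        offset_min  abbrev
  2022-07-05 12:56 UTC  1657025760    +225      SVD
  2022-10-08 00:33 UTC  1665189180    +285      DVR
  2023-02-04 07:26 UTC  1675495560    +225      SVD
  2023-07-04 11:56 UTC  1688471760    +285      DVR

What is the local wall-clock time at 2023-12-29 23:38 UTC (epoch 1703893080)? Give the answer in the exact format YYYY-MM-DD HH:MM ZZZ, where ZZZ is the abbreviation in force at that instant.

Query: 2023-12-29 23:38 UTC
Rule 4/4 (DVR, +04:45): 2023-07-04 11:56 UTC ≤ query < +∞
23·60 + 38 + 285 = 1703 min
1703 = 1·1440 + 263; 263 = 4·60 + 23 → 04:23, 2023-12-29 + 1 day = 2023-12-30
→ 2023-12-30 04:23 DVR

2023-12-30 04:23 DVR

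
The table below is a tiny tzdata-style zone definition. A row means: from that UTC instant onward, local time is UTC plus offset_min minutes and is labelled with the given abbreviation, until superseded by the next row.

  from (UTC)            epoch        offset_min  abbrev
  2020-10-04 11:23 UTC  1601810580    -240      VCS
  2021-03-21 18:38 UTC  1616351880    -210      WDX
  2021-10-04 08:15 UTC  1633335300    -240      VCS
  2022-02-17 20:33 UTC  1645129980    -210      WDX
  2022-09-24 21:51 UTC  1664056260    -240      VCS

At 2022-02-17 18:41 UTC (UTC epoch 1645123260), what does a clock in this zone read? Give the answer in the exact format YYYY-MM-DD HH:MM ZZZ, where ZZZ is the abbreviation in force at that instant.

Query: 2022-02-17 18:41 UTC
Rule 3/5 (VCS, -04:00): 2021-10-04 08:15 UTC ≤ query < 2022-02-17 20:33 UTC
18·60 + 41 - 240 = 881 min
881 = 0·1440 + 881; 881 = 14·60 + 41 → 14:41, same day
→ 2022-02-17 14:41 VCS

2022-02-17 14:41 VCS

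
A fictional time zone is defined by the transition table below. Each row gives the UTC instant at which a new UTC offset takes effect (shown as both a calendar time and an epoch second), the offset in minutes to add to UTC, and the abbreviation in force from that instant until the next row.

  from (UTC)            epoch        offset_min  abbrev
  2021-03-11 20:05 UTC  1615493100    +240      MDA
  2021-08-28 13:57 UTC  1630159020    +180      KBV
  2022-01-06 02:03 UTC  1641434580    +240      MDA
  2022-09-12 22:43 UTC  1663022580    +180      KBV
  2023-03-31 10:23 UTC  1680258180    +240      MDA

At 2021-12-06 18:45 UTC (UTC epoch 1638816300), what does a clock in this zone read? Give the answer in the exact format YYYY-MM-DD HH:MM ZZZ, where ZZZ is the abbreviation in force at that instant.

2021-12-06 21:45 KBV

Query: 2021-12-06 18:45 UTC
Rule 2/5 (KBV, +03:00): 2021-08-28 13:57 UTC ≤ query < 2022-01-06 02:03 UTC
18·60 + 45 + 180 = 1305 min
1305 = 0·1440 + 1305; 1305 = 21·60 + 45 → 21:45, same day
→ 2021-12-06 21:45 KBV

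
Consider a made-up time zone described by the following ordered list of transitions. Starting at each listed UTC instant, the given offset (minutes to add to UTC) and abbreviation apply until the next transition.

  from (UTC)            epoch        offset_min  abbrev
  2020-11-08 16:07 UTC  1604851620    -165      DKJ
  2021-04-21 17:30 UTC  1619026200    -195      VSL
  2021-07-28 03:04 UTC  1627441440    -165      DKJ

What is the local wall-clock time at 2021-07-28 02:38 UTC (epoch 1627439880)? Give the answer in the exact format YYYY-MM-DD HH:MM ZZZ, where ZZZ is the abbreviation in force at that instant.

Query: 2021-07-28 02:38 UTC
Rule 2/3 (VSL, -03:15): 2021-04-21 17:30 UTC ≤ query < 2021-07-28 03:04 UTC
2·60 + 38 - 195 = -37 min
-37 = -1·1440 + 1403; 1403 = 23·60 + 23 → 23:23, 2021-07-28 - 1 day = 2021-07-27
→ 2021-07-27 23:23 VSL

2021-07-27 23:23 VSL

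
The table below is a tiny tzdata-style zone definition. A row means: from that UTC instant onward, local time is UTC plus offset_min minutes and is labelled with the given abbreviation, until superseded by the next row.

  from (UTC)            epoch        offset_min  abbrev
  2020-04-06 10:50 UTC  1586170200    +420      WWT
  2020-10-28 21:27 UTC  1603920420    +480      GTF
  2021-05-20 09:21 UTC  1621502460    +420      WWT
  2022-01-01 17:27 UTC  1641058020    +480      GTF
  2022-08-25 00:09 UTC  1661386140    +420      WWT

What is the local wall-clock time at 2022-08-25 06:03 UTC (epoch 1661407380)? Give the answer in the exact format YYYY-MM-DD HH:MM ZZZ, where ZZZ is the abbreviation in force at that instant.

2022-08-25 13:03 WWT

Query: 2022-08-25 06:03 UTC
Rule 5/5 (WWT, +07:00): 2022-08-25 00:09 UTC ≤ query < +∞
6·60 + 3 + 420 = 783 min
783 = 0·1440 + 783; 783 = 13·60 + 3 → 13:03, same day
→ 2022-08-25 13:03 WWT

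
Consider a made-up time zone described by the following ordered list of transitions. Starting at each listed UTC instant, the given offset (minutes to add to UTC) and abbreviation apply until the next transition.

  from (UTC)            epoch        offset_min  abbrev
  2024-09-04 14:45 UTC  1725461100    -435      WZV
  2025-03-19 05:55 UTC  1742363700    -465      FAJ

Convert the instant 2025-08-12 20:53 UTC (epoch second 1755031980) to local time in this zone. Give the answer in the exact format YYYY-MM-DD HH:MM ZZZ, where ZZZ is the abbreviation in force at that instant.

Query: 2025-08-12 20:53 UTC
Rule 2/2 (FAJ, -07:45): 2025-03-19 05:55 UTC ≤ query < +∞
20·60 + 53 - 465 = 788 min
788 = 0·1440 + 788; 788 = 13·60 + 8 → 13:08, same day
→ 2025-08-12 13:08 FAJ

2025-08-12 13:08 FAJ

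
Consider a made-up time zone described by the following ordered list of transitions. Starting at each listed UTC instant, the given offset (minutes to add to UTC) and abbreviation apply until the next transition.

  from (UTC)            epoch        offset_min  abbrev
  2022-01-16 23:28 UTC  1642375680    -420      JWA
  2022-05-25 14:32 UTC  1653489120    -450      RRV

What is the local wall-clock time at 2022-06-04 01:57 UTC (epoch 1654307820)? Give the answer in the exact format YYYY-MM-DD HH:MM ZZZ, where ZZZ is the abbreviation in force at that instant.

Query: 2022-06-04 01:57 UTC
Rule 2/2 (RRV, -07:30): 2022-05-25 14:32 UTC ≤ query < +∞
1·60 + 57 - 450 = -333 min
-333 = -1·1440 + 1107; 1107 = 18·60 + 27 → 18:27, 2022-06-04 - 1 day = 2022-06-03
→ 2022-06-03 18:27 RRV

2022-06-03 18:27 RRV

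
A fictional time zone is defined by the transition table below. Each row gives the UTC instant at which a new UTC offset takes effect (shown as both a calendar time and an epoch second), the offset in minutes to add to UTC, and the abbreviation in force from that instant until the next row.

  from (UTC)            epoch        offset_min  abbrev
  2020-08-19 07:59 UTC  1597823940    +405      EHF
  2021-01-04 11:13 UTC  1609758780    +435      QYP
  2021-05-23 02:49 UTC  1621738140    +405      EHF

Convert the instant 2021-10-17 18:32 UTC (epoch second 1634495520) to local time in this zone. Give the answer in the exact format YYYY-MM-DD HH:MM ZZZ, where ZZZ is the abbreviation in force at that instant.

Query: 2021-10-17 18:32 UTC
Rule 3/3 (EHF, +06:45): 2021-05-23 02:49 UTC ≤ query < +∞
18·60 + 32 + 405 = 1517 min
1517 = 1·1440 + 77; 77 = 1·60 + 17 → 01:17, 2021-10-17 + 1 day = 2021-10-18
→ 2021-10-18 01:17 EHF

2021-10-18 01:17 EHF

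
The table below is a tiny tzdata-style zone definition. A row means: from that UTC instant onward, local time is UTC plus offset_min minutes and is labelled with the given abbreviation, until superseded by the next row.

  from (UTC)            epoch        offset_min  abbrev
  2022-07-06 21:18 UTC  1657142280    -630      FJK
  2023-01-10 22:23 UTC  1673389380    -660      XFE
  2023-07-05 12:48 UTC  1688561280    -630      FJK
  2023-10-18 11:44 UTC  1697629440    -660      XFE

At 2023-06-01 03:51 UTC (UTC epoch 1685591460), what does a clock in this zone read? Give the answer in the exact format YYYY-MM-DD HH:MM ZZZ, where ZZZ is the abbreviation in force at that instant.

Query: 2023-06-01 03:51 UTC
Rule 2/4 (XFE, -11:00): 2023-01-10 22:23 UTC ≤ query < 2023-07-05 12:48 UTC
3·60 + 51 - 660 = -429 min
-429 = -1·1440 + 1011; 1011 = 16·60 + 51 → 16:51, 2023-06-01 - 1 day = 2023-05-31
→ 2023-05-31 16:51 XFE

2023-05-31 16:51 XFE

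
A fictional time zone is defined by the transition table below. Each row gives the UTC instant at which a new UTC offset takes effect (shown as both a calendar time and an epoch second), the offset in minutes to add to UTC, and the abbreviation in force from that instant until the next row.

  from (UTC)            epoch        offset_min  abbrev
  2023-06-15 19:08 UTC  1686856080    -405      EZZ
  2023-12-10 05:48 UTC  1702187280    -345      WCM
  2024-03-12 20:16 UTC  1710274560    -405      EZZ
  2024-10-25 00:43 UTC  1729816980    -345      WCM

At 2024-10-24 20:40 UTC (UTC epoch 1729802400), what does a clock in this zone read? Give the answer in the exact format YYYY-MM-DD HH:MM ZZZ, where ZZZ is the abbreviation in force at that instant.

2024-10-24 13:55 EZZ

Query: 2024-10-24 20:40 UTC
Rule 3/4 (EZZ, -06:45): 2024-03-12 20:16 UTC ≤ query < 2024-10-25 00:43 UTC
20·60 + 40 - 405 = 835 min
835 = 0·1440 + 835; 835 = 13·60 + 55 → 13:55, same day
→ 2024-10-24 13:55 EZZ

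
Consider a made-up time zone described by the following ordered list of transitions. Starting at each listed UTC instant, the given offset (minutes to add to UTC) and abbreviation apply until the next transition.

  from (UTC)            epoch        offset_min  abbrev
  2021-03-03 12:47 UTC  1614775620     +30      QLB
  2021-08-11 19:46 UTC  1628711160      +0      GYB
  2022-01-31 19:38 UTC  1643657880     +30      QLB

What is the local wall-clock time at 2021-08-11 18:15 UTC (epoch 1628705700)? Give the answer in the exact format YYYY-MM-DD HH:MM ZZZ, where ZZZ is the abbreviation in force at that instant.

2021-08-11 18:45 QLB

Query: 2021-08-11 18:15 UTC
Rule 1/3 (QLB, +00:30): 2021-03-03 12:47 UTC ≤ query < 2021-08-11 19:46 UTC
18·60 + 15 + 30 = 1125 min
1125 = 0·1440 + 1125; 1125 = 18·60 + 45 → 18:45, same day
→ 2021-08-11 18:45 QLB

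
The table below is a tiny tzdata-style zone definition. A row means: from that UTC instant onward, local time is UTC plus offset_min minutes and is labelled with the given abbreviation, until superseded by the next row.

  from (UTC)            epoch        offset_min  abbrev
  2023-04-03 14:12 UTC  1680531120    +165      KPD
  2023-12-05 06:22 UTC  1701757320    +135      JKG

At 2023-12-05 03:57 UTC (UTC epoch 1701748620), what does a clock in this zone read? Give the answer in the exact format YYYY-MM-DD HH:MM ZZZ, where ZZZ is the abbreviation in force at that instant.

Query: 2023-12-05 03:57 UTC
Rule 1/2 (KPD, +02:45): 2023-04-03 14:12 UTC ≤ query < 2023-12-05 06:22 UTC
3·60 + 57 + 165 = 402 min
402 = 0·1440 + 402; 402 = 6·60 + 42 → 06:42, same day
→ 2023-12-05 06:42 KPD

2023-12-05 06:42 KPD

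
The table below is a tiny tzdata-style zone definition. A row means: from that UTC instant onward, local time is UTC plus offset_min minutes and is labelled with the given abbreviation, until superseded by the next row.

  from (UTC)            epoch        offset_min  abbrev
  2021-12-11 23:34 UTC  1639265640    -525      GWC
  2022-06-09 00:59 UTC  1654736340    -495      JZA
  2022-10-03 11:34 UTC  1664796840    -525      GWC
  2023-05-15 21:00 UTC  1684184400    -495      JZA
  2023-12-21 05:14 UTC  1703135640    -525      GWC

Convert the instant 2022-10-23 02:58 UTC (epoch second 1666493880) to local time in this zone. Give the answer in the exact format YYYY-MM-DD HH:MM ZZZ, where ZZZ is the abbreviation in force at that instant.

2022-10-22 18:13 GWC

Query: 2022-10-23 02:58 UTC
Rule 3/5 (GWC, -08:45): 2022-10-03 11:34 UTC ≤ query < 2023-05-15 21:00 UTC
2·60 + 58 - 525 = -347 min
-347 = -1·1440 + 1093; 1093 = 18·60 + 13 → 18:13, 2022-10-23 - 1 day = 2022-10-22
→ 2022-10-22 18:13 GWC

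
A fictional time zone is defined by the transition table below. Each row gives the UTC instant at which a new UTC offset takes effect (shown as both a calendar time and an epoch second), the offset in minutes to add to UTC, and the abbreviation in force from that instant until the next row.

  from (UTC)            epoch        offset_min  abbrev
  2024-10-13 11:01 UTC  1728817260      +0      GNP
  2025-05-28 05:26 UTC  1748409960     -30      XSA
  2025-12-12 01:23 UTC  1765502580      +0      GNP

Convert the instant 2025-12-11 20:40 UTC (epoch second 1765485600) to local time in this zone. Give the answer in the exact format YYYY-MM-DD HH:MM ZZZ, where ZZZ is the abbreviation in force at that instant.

2025-12-11 20:10 XSA

Query: 2025-12-11 20:40 UTC
Rule 2/3 (XSA, -00:30): 2025-05-28 05:26 UTC ≤ query < 2025-12-12 01:23 UTC
20·60 + 40 - 30 = 1210 min
1210 = 0·1440 + 1210; 1210 = 20·60 + 10 → 20:10, same day
→ 2025-12-11 20:10 XSA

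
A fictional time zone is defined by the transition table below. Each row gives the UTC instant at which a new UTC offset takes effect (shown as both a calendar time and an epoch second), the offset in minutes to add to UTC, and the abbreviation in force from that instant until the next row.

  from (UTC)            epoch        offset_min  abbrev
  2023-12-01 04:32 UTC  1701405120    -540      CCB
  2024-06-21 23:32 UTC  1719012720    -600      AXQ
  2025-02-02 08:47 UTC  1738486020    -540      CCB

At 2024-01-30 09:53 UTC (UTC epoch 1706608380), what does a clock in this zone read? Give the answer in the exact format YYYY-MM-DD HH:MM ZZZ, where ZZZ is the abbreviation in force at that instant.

2024-01-30 00:53 CCB

Query: 2024-01-30 09:53 UTC
Rule 1/3 (CCB, -09:00): 2023-12-01 04:32 UTC ≤ query < 2024-06-21 23:32 UTC
9·60 + 53 - 540 = 53 min
53 = 0·1440 + 53; 53 = 0·60 + 53 → 00:53, same day
→ 2024-01-30 00:53 CCB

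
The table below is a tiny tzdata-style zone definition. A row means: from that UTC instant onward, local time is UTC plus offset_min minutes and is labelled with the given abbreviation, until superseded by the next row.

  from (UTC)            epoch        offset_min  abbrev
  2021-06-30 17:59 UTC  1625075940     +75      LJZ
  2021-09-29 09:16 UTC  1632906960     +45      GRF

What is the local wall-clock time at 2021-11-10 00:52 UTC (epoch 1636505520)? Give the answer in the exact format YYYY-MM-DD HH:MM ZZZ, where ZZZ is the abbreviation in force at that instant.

Query: 2021-11-10 00:52 UTC
Rule 2/2 (GRF, +00:45): 2021-09-29 09:16 UTC ≤ query < +∞
0·60 + 52 + 45 = 97 min
97 = 0·1440 + 97; 97 = 1·60 + 37 → 01:37, same day
→ 2021-11-10 01:37 GRF

2021-11-10 01:37 GRF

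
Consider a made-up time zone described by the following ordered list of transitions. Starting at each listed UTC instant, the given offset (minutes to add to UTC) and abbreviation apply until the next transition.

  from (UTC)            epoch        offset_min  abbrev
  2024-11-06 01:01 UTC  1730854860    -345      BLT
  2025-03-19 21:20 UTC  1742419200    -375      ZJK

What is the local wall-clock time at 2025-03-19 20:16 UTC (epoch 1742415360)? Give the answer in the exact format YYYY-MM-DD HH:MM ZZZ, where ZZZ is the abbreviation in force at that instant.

Query: 2025-03-19 20:16 UTC
Rule 1/2 (BLT, -05:45): 2024-11-06 01:01 UTC ≤ query < 2025-03-19 21:20 UTC
20·60 + 16 - 345 = 871 min
871 = 0·1440 + 871; 871 = 14·60 + 31 → 14:31, same day
→ 2025-03-19 14:31 BLT

2025-03-19 14:31 BLT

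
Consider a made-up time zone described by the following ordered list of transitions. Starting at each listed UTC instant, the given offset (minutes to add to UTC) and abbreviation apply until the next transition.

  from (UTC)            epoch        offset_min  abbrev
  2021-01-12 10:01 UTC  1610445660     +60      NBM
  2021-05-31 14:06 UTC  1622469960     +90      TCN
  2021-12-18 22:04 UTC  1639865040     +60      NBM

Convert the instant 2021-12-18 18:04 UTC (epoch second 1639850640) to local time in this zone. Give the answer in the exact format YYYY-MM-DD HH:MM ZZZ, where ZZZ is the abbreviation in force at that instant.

Query: 2021-12-18 18:04 UTC
Rule 2/3 (TCN, +01:30): 2021-05-31 14:06 UTC ≤ query < 2021-12-18 22:04 UTC
18·60 + 4 + 90 = 1174 min
1174 = 0·1440 + 1174; 1174 = 19·60 + 34 → 19:34, same day
→ 2021-12-18 19:34 TCN

2021-12-18 19:34 TCN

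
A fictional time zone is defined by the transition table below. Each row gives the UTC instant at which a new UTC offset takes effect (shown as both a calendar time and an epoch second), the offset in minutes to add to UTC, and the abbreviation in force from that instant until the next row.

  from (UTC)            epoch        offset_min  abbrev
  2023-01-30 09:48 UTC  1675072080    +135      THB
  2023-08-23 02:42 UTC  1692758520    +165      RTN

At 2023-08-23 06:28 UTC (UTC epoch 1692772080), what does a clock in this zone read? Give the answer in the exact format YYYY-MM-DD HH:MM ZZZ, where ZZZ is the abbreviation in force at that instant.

Query: 2023-08-23 06:28 UTC
Rule 2/2 (RTN, +02:45): 2023-08-23 02:42 UTC ≤ query < +∞
6·60 + 28 + 165 = 553 min
553 = 0·1440 + 553; 553 = 9·60 + 13 → 09:13, same day
→ 2023-08-23 09:13 RTN

2023-08-23 09:13 RTN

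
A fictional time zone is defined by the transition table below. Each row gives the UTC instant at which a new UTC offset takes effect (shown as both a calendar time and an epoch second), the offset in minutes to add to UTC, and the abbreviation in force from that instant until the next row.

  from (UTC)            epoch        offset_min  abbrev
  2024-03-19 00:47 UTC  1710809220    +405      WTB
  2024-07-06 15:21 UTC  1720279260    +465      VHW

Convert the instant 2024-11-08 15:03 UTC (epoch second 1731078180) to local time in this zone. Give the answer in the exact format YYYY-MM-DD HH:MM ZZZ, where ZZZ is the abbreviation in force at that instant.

Query: 2024-11-08 15:03 UTC
Rule 2/2 (VHW, +07:45): 2024-07-06 15:21 UTC ≤ query < +∞
15·60 + 3 + 465 = 1368 min
1368 = 0·1440 + 1368; 1368 = 22·60 + 48 → 22:48, same day
→ 2024-11-08 22:48 VHW

2024-11-08 22:48 VHW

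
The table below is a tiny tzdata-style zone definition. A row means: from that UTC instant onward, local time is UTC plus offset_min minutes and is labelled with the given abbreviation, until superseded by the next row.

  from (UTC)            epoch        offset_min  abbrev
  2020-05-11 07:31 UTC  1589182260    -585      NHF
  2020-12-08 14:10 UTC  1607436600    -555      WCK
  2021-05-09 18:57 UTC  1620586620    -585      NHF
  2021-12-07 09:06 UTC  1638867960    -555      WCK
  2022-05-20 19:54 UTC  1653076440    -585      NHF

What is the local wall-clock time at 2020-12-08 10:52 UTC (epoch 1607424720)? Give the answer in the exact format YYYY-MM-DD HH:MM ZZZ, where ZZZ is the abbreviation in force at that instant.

2020-12-08 01:07 NHF

Query: 2020-12-08 10:52 UTC
Rule 1/5 (NHF, -09:45): 2020-05-11 07:31 UTC ≤ query < 2020-12-08 14:10 UTC
10·60 + 52 - 585 = 67 min
67 = 0·1440 + 67; 67 = 1·60 + 7 → 01:07, same day
→ 2020-12-08 01:07 NHF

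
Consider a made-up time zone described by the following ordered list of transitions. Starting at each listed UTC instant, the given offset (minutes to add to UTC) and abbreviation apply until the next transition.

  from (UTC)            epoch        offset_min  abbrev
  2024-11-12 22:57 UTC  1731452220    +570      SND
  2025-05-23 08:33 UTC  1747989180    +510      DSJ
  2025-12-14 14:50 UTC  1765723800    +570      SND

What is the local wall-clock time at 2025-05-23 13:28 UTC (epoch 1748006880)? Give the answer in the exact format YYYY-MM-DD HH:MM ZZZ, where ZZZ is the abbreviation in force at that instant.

2025-05-23 21:58 DSJ

Query: 2025-05-23 13:28 UTC
Rule 2/3 (DSJ, +08:30): 2025-05-23 08:33 UTC ≤ query < 2025-12-14 14:50 UTC
13·60 + 28 + 510 = 1318 min
1318 = 0·1440 + 1318; 1318 = 21·60 + 58 → 21:58, same day
→ 2025-05-23 21:58 DSJ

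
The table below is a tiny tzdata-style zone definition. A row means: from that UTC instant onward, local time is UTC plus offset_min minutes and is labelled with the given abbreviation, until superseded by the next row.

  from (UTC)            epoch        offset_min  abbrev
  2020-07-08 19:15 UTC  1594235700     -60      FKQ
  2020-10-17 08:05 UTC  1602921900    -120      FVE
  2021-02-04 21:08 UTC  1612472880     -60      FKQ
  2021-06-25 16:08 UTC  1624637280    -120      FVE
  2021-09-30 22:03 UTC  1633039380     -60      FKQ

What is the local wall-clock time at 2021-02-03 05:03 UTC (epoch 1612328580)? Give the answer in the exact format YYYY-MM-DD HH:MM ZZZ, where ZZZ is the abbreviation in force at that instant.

Query: 2021-02-03 05:03 UTC
Rule 2/5 (FVE, -02:00): 2020-10-17 08:05 UTC ≤ query < 2021-02-04 21:08 UTC
5·60 + 3 - 120 = 183 min
183 = 0·1440 + 183; 183 = 3·60 + 3 → 03:03, same day
→ 2021-02-03 03:03 FVE

2021-02-03 03:03 FVE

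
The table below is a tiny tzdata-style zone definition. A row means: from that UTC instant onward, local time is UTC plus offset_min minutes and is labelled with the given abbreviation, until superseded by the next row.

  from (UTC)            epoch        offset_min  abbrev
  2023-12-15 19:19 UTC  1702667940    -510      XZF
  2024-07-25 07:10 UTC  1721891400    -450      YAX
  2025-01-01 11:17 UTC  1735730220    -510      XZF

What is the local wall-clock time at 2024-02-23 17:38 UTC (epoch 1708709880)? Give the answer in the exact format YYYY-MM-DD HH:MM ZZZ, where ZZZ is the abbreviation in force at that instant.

2024-02-23 09:08 XZF

Query: 2024-02-23 17:38 UTC
Rule 1/3 (XZF, -08:30): 2023-12-15 19:19 UTC ≤ query < 2024-07-25 07:10 UTC
17·60 + 38 - 510 = 548 min
548 = 0·1440 + 548; 548 = 9·60 + 8 → 09:08, same day
→ 2024-02-23 09:08 XZF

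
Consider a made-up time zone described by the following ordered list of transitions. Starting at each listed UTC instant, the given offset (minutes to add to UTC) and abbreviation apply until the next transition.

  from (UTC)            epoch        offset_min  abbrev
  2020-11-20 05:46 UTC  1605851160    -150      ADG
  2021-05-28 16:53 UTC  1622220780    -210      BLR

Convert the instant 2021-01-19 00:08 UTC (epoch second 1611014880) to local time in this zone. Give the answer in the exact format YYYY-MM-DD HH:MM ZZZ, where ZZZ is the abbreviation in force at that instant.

Query: 2021-01-19 00:08 UTC
Rule 1/2 (ADG, -02:30): 2020-11-20 05:46 UTC ≤ query < 2021-05-28 16:53 UTC
0·60 + 8 - 150 = -142 min
-142 = -1·1440 + 1298; 1298 = 21·60 + 38 → 21:38, 2021-01-19 - 1 day = 2021-01-18
→ 2021-01-18 21:38 ADG

2021-01-18 21:38 ADG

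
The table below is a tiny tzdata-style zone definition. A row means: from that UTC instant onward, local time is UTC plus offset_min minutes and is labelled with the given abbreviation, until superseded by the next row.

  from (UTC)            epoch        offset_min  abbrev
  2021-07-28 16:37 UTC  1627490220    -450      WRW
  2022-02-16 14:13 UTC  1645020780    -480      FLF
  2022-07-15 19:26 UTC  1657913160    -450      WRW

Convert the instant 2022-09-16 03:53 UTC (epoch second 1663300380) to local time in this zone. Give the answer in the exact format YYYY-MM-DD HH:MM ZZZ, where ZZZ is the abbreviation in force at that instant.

2022-09-15 20:23 WRW

Query: 2022-09-16 03:53 UTC
Rule 3/3 (WRW, -07:30): 2022-07-15 19:26 UTC ≤ query < +∞
3·60 + 53 - 450 = -217 min
-217 = -1·1440 + 1223; 1223 = 20·60 + 23 → 20:23, 2022-09-16 - 1 day = 2022-09-15
→ 2022-09-15 20:23 WRW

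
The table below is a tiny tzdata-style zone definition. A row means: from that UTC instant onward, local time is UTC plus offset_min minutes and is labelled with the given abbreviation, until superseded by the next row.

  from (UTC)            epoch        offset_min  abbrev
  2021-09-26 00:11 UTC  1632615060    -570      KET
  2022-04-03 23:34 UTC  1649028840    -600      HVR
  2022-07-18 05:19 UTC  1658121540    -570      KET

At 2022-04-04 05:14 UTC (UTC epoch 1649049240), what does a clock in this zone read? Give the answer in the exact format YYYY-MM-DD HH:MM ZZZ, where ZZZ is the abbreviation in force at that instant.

Query: 2022-04-04 05:14 UTC
Rule 2/3 (HVR, -10:00): 2022-04-03 23:34 UTC ≤ query < 2022-07-18 05:19 UTC
5·60 + 14 - 600 = -286 min
-286 = -1·1440 + 1154; 1154 = 19·60 + 14 → 19:14, 2022-04-04 - 1 day = 2022-04-03
→ 2022-04-03 19:14 HVR

2022-04-03 19:14 HVR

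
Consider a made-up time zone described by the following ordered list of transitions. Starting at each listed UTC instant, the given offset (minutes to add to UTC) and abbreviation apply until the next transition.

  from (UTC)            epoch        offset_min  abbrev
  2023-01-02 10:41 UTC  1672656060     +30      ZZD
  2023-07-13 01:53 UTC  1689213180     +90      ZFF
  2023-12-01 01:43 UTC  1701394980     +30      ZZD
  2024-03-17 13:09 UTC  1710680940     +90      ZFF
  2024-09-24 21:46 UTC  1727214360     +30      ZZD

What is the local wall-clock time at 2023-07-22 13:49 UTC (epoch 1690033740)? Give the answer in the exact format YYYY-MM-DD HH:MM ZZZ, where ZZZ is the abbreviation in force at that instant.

2023-07-22 15:19 ZFF

Query: 2023-07-22 13:49 UTC
Rule 2/5 (ZFF, +01:30): 2023-07-13 01:53 UTC ≤ query < 2023-12-01 01:43 UTC
13·60 + 49 + 90 = 919 min
919 = 0·1440 + 919; 919 = 15·60 + 19 → 15:19, same day
→ 2023-07-22 15:19 ZFF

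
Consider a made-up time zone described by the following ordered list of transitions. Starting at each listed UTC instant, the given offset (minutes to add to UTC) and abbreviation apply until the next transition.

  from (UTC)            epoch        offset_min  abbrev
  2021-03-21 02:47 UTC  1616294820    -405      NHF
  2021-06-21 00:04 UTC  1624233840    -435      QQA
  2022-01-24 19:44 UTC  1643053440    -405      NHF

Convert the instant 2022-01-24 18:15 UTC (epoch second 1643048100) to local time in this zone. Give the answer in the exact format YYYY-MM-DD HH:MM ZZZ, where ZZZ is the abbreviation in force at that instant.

2022-01-24 11:00 QQA

Query: 2022-01-24 18:15 UTC
Rule 2/3 (QQA, -07:15): 2021-06-21 00:04 UTC ≤ query < 2022-01-24 19:44 UTC
18·60 + 15 - 435 = 660 min
660 = 0·1440 + 660; 660 = 11·60 + 0 → 11:00, same day
→ 2022-01-24 11:00 QQA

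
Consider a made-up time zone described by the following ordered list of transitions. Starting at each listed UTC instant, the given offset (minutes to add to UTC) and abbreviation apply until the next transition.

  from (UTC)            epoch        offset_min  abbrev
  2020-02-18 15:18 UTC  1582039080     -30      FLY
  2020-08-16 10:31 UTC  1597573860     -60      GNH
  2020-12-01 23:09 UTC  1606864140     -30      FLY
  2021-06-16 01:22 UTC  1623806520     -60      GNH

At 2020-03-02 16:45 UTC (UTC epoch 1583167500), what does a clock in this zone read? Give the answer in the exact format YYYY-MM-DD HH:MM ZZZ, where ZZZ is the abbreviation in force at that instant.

Query: 2020-03-02 16:45 UTC
Rule 1/4 (FLY, -00:30): 2020-02-18 15:18 UTC ≤ query < 2020-08-16 10:31 UTC
16·60 + 45 - 30 = 975 min
975 = 0·1440 + 975; 975 = 16·60 + 15 → 16:15, same day
→ 2020-03-02 16:15 FLY

2020-03-02 16:15 FLY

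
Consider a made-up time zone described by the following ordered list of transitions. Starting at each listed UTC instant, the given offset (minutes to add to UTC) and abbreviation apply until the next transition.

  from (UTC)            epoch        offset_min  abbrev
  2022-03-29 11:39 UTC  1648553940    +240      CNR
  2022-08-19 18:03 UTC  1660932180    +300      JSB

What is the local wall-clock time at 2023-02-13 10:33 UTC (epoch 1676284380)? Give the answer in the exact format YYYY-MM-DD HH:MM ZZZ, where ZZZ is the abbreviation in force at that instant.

Query: 2023-02-13 10:33 UTC
Rule 2/2 (JSB, +05:00): 2022-08-19 18:03 UTC ≤ query < +∞
10·60 + 33 + 300 = 933 min
933 = 0·1440 + 933; 933 = 15·60 + 33 → 15:33, same day
→ 2023-02-13 15:33 JSB

2023-02-13 15:33 JSB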